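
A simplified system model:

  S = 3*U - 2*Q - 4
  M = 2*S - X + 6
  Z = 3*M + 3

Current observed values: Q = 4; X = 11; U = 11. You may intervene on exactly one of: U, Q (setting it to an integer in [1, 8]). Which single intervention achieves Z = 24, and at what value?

set U = 6

Intervening on U: with other inputs at their observed values, Z = 18*U - 84. Solving for 24 gives U = 6, within [1, 8].
Intervening on Q: Z = -12*Q + 162. Reaching 24 requires Q = 23/2, not an integer.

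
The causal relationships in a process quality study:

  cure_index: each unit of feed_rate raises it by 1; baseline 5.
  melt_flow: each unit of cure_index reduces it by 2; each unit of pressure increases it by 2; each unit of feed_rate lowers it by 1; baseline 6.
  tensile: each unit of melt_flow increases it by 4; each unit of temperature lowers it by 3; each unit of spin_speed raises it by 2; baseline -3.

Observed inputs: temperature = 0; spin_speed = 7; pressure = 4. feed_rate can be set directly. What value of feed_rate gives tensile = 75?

feed_rate = -4

Substituting into the melt_flow equation gives melt_flow = -3*feed_rate + 4.
Substituting into the tensile equation gives tensile = -12*feed_rate + 27.
Solve -12*feed_rate + 27 = 75: feed_rate = (75 - 27) / -12 = -4.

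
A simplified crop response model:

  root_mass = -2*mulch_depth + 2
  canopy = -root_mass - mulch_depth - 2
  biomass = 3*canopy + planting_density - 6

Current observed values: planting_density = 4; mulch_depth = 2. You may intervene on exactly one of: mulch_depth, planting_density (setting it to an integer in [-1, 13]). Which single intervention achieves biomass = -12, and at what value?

Intervening on mulch_depth: biomass = 3*mulch_depth - 14. Reaching -12 requires mulch_depth = 2/3, not an integer.
Intervening on planting_density: with other inputs at their observed values, biomass = planting_density - 12. Solving for -12 gives planting_density = 0, within [-1, 13].

set planting_density = 0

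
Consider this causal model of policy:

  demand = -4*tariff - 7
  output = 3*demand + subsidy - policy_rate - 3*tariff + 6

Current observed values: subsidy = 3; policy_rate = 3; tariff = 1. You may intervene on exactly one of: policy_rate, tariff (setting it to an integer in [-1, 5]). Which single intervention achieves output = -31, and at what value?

set policy_rate = 4

Intervening on policy_rate: with other inputs at their observed values, output = -policy_rate - 27. Solving for -31 gives policy_rate = 4, within [-1, 5].
Intervening on tariff: output = -15*tariff - 15. Reaching -31 requires tariff = 16/15, not an integer.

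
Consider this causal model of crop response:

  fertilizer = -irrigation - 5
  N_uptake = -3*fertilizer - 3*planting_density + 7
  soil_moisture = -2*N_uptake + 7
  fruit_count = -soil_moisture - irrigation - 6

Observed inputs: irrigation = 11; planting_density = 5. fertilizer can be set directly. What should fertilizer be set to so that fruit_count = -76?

fertilizer = 6

Intervening on fertilizer fixes its value directly, overriding its dependence on irrigation.
Substituting into the N_uptake equation gives N_uptake = -3*fertilizer - 8.
Substituting into the soil_moisture equation gives soil_moisture = 6*fertilizer + 23.
fruit_count becomes -6*fertilizer - 40.
Solve -6*fertilizer - 40 = -76: fertilizer = (-76 + 40) / -6 = 6.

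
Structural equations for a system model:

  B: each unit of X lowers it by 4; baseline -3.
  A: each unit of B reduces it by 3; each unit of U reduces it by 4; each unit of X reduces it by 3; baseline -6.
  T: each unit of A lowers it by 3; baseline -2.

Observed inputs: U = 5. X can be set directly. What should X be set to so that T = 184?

Substituting into the A equation gives A = 9*X - 17.
So T = -27*X + 49.
Solve -27*X + 49 = 184: X = (184 - 49) / -27 = -5.

X = -5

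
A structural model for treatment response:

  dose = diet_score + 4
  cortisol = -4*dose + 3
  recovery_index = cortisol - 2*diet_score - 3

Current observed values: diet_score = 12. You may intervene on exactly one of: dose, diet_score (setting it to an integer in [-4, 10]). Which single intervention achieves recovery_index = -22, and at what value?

set diet_score = 1

Intervening on dose: recovery_index = -4*dose - 24. Reaching -22 requires dose = -1/2, not an integer.
Intervening on diet_score: with other inputs at their observed values, recovery_index = -6*diet_score - 16. Solving for -22 gives diet_score = 1, within [-4, 10].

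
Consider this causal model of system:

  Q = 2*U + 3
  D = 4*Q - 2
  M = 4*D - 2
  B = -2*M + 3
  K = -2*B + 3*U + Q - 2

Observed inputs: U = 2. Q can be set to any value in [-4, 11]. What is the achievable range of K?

Intervening on Q fixes its value directly, overriding its dependence on U.
Substituting into the M equation gives M = 16*Q - 10.
Substituting into the B equation gives B = -32*Q + 23.
K becomes 65*Q - 42.
Linear in Q, so extremes are at the endpoints: Q = -4 gives K = -302; Q = 11 gives K = 673.

-302 to 673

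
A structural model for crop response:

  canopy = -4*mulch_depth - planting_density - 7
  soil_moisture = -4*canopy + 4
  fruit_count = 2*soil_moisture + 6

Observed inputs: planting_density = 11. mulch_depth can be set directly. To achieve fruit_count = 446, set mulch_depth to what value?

Substituting into the canopy equation gives canopy = -4*mulch_depth - 18.
Substituting into the soil_moisture equation gives soil_moisture = 16*mulch_depth + 76.
fruit_count becomes 32*mulch_depth + 158.
Solve 32*mulch_depth + 158 = 446: mulch_depth = (446 - 158) / 32 = 9.

mulch_depth = 9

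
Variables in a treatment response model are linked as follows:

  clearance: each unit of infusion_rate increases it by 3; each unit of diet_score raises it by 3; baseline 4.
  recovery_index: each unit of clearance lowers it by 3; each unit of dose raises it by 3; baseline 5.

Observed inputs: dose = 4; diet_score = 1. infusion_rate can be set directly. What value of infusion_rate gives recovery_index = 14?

Substituting into the clearance equation gives clearance = 3*infusion_rate + 7.
recovery_index becomes -9*infusion_rate - 4.
Solve -9*infusion_rate - 4 = 14: infusion_rate = (14 + 4) / -9 = -2.

infusion_rate = -2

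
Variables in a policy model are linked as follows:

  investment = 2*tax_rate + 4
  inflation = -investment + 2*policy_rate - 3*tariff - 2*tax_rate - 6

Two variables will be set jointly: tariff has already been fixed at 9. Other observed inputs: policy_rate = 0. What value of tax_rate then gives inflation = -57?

tax_rate = 5

With tariff held at 9:
Substituting into the inflation equation gives inflation = -4*tax_rate - 37.
Solve -4*tax_rate - 37 = -57: tax_rate = (-57 + 37) / -4 = 5.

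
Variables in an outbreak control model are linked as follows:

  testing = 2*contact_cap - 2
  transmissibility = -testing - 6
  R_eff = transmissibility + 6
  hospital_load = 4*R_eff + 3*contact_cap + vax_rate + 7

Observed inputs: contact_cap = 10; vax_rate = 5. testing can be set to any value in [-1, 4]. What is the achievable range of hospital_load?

26 to 46

Intervening on testing fixes its value directly, overriding its dependence on contact_cap.
Substituting into the R_eff equation gives R_eff = -testing.
This gives hospital_load = -4*testing + 42.
Linear in testing, so extremes are at the endpoints: testing = -1 gives hospital_load = 46; testing = 4 gives hospital_load = 26.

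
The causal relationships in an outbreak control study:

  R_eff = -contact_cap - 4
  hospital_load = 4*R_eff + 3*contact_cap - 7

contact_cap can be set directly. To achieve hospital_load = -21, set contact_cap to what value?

contact_cap = -2

Substituting into the hospital_load equation gives hospital_load = -contact_cap - 23.
Solve -contact_cap - 23 = -21: contact_cap = (-21 + 23) / -1 = -2.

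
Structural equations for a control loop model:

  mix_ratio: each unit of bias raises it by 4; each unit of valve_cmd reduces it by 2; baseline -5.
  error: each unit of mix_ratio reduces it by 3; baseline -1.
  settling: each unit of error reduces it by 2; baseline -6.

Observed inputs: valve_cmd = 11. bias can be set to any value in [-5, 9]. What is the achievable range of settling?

-286 to 50

Substituting into the mix_ratio equation gives mix_ratio = 4*bias - 27.
error becomes -12*bias + 80.
So settling = 24*bias - 166.
Linear in bias, so extremes are at the endpoints: bias = -5 gives settling = -286; bias = 9 gives settling = 50.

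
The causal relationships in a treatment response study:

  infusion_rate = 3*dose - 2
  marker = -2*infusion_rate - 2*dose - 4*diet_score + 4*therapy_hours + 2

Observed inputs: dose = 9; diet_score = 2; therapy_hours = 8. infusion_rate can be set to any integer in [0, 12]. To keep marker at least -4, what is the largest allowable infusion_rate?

Intervening on infusion_rate fixes its value directly, overriding its dependence on dose.
Substituting into the marker equation gives marker = -2*infusion_rate + 8.
Require -2*infusion_rate + 8 ≥ -4, so infusion_rate ≤ 6.
The largest integer in [0, 12] satisfying this is 6.

infusion_rate = 6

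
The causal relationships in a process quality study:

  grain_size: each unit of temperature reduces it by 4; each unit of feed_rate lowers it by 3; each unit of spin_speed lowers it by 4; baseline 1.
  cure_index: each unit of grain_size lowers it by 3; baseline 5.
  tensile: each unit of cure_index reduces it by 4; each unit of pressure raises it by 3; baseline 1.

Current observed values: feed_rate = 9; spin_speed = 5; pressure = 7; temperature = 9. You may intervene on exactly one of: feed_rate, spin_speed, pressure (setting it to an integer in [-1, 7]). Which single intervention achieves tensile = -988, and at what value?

Intervening on feed_rate: tensile = -36*feed_rate - 658. Reaching -988 requires feed_rate = 55/6, not an integer.
Intervening on spin_speed: tensile = -48*spin_speed - 742. Reaching -988 requires spin_speed = 41/8, not an integer.
Intervening on pressure: with other inputs at their observed values, tensile = 3*pressure - 1003. Solving for -988 gives pressure = 5, within [-1, 7].

set pressure = 5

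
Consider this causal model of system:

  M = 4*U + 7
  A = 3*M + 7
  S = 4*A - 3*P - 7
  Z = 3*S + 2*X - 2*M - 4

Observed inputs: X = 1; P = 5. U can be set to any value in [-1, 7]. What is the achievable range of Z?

118 to 1206

Substituting into the A equation gives A = 12*U + 28.
S becomes 48*U + 90.
Substituting into the Z equation gives Z = 136*U + 254.
Linear in U, so extremes are at the endpoints: U = -1 gives Z = 118; U = 7 gives Z = 1206.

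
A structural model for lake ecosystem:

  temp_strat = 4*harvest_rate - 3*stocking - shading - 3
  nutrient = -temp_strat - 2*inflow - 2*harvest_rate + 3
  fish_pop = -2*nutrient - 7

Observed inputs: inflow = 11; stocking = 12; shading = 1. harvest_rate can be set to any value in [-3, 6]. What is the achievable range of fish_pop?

Substituting into the temp_strat equation gives temp_strat = 4*harvest_rate - 40.
This gives nutrient = -6*harvest_rate + 21.
Substituting into the fish_pop equation gives fish_pop = 12*harvest_rate - 49.
Linear in harvest_rate, so extremes are at the endpoints: harvest_rate = -3 gives fish_pop = -85; harvest_rate = 6 gives fish_pop = 23.

-85 to 23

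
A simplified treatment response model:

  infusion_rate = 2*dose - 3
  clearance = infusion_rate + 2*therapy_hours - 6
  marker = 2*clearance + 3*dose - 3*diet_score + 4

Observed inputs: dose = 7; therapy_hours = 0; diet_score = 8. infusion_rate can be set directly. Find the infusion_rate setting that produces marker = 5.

infusion_rate = 8

Intervening on infusion_rate fixes its value directly, overriding its dependence on dose.
Substituting into the clearance equation gives clearance = infusion_rate - 6.
This gives marker = 2*infusion_rate - 11.
Solve 2*infusion_rate - 11 = 5: infusion_rate = (5 + 11) / 2 = 8.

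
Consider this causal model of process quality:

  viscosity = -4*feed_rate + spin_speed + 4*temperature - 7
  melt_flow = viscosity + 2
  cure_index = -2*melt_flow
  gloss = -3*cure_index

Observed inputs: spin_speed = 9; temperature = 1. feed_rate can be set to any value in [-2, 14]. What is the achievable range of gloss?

Substituting into the viscosity equation gives viscosity = -4*feed_rate + 6.
Substituting into the melt_flow equation gives melt_flow = -4*feed_rate + 8.
So cure_index = 8*feed_rate - 16.
This gives gloss = -24*feed_rate + 48.
Linear in feed_rate, so extremes are at the endpoints: feed_rate = -2 gives gloss = 96; feed_rate = 14 gives gloss = -288.

-288 to 96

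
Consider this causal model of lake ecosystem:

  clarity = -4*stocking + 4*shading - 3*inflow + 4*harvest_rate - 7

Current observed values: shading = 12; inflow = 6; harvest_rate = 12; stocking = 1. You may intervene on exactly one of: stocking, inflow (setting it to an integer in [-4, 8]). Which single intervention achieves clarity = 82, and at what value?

Intervening on stocking: clarity = -4*stocking + 71. Reaching 82 requires stocking = -11/4, not an integer.
Intervening on inflow: with other inputs at their observed values, clarity = -3*inflow + 85. Solving for 82 gives inflow = 1, within [-4, 8].

set inflow = 1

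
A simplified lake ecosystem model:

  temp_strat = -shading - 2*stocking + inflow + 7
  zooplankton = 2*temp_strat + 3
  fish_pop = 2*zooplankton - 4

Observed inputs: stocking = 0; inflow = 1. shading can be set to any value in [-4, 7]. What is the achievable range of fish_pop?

6 to 50

Substituting into the temp_strat equation gives temp_strat = -shading + 8.
zooplankton becomes -2*shading + 19.
This gives fish_pop = -4*shading + 34.
Linear in shading, so extremes are at the endpoints: shading = -4 gives fish_pop = 50; shading = 7 gives fish_pop = 6.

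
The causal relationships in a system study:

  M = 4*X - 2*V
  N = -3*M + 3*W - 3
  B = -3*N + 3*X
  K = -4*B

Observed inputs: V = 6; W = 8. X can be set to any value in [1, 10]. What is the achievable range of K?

-876 to 528

Substituting into the M equation gives M = 4*X - 12.
This gives N = -12*X + 57.
B becomes 39*X - 171.
Substituting into the K equation gives K = -156*X + 684.
Linear in X, so extremes are at the endpoints: X = 1 gives K = 528; X = 10 gives K = -876.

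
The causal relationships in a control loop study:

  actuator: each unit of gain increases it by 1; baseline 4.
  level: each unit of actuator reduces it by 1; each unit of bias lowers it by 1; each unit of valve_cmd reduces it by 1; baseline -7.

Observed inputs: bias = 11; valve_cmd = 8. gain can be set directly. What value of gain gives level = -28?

gain = -2

Substituting into the level equation gives level = -gain - 30.
Solve -gain - 30 = -28: gain = (-28 + 30) / -1 = -2.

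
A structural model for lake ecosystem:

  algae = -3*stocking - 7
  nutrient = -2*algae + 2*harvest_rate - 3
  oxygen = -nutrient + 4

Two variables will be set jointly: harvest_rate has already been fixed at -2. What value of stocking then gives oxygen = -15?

stocking = 2

With harvest_rate held at -2:
Substituting into the nutrient equation gives nutrient = 6*stocking + 7.
So oxygen = -6*stocking - 3.
Solve -6*stocking - 3 = -15: stocking = (-15 + 3) / -6 = 2.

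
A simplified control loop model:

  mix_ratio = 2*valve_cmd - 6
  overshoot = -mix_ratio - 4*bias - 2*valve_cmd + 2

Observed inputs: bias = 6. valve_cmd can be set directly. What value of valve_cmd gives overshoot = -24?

Substituting into the overshoot equation gives overshoot = -4*valve_cmd - 16.
Solve -4*valve_cmd - 16 = -24: valve_cmd = (-24 + 16) / -4 = 2.

valve_cmd = 2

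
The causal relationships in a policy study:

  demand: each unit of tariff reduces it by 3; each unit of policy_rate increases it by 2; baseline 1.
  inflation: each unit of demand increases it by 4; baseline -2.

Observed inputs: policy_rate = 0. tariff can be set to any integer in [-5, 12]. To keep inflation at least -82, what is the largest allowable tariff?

Substituting into the demand equation gives demand = -3*tariff + 1.
So inflation = -12*tariff + 2.
Require -12*tariff + 2 ≥ -82, so tariff ≤ 7.
The largest integer in [-5, 12] satisfying this is 7.

tariff = 7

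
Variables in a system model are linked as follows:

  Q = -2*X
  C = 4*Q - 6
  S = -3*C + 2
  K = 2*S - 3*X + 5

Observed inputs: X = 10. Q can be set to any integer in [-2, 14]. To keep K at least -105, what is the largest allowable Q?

Intervening on Q fixes its value directly, overriding its dependence on X.
Substituting into the S equation gives S = -12*Q + 20.
This gives K = -24*Q + 15.
Require -24*Q + 15 ≥ -105, so Q ≤ 5.
The largest integer in [-2, 14] satisfying this is 5.

Q = 5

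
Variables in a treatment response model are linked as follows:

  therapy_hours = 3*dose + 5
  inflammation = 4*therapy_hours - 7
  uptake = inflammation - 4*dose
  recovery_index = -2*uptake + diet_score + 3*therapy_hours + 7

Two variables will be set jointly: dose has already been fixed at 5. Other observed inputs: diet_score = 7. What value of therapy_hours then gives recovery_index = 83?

With dose held at 5:
Intervening on therapy_hours fixes its value directly, overriding its dependence on dose.
Substituting into the uptake equation gives uptake = 4*therapy_hours - 27.
This gives recovery_index = -5*therapy_hours + 68.
Solve -5*therapy_hours + 68 = 83: therapy_hours = (83 - 68) / -5 = -3.

therapy_hours = -3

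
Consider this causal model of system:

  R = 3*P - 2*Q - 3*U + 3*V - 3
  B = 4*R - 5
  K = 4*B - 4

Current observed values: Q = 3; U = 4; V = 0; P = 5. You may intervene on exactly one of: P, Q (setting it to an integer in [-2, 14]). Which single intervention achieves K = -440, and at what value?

set Q = 13

Intervening on P: K = 48*P - 360. Reaching -440 requires P = -5/3, not an integer.
Intervening on Q: with other inputs at their observed values, K = -32*Q - 24. Solving for -440 gives Q = 13, within [-2, 14].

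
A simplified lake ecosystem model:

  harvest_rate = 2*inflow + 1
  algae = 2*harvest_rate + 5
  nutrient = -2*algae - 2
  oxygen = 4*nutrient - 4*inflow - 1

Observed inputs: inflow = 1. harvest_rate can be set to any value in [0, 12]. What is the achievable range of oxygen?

Intervening on harvest_rate fixes its value directly, overriding its dependence on inflow.
Substituting into the nutrient equation gives nutrient = -4*harvest_rate - 12.
This gives oxygen = -16*harvest_rate - 53.
Linear in harvest_rate, so extremes are at the endpoints: harvest_rate = 0 gives oxygen = -53; harvest_rate = 12 gives oxygen = -245.

-245 to -53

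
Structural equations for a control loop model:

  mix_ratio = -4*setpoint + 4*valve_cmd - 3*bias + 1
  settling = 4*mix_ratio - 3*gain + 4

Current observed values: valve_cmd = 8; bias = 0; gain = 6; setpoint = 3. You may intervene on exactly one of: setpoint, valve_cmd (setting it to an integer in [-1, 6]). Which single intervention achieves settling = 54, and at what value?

Intervening on setpoint: with other inputs at their observed values, settling = -16*setpoint + 118. Solving for 54 gives setpoint = 4, within [-1, 6].
Intervening on valve_cmd: settling = 16*valve_cmd - 58. Reaching 54 requires valve_cmd = 7, outside [-1, 6].

set setpoint = 4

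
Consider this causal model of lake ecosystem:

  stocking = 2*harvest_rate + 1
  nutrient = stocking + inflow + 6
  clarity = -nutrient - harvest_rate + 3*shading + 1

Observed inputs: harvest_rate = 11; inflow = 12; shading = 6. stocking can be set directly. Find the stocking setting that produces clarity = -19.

stocking = 9

Intervening on stocking fixes its value directly, overriding its dependence on harvest_rate.
Substituting into the nutrient equation gives nutrient = stocking + 18.
Substituting into the clarity equation gives clarity = -stocking - 10.
Solve -stocking - 10 = -19: stocking = (-19 + 10) / -1 = 9.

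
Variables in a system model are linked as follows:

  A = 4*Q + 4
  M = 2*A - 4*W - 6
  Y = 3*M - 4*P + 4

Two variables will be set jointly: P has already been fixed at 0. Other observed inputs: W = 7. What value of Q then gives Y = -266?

Q = -8

With P held at 0:
Substituting into the M equation gives M = 8*Q - 26.
Substituting into the Y equation gives Y = 24*Q - 74.
Solve 24*Q - 74 = -266: Q = (-266 + 74) / 24 = -8.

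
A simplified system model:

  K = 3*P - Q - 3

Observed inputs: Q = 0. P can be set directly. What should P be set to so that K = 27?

P = 10

Substituting into the K equation gives K = 3*P - 3.
Solve 3*P - 3 = 27: P = (27 + 3) / 3 = 10.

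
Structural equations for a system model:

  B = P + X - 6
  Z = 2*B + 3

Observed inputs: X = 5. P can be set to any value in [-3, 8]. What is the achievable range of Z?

Substituting into the B equation gives B = P - 1.
Substituting into the Z equation gives Z = 2*P + 1.
Linear in P, so extremes are at the endpoints: P = -3 gives Z = -5; P = 8 gives Z = 17.

-5 to 17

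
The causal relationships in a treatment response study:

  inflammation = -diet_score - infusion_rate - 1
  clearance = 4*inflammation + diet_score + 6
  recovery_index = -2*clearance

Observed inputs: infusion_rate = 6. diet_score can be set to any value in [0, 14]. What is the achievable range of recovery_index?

Substituting into the inflammation equation gives inflammation = -diet_score - 7.
Substituting into the clearance equation gives clearance = -3*diet_score - 22.
Substituting into the recovery_index equation gives recovery_index = 6*diet_score + 44.
Linear in diet_score, so extremes are at the endpoints: diet_score = 0 gives recovery_index = 44; diet_score = 14 gives recovery_index = 128.

44 to 128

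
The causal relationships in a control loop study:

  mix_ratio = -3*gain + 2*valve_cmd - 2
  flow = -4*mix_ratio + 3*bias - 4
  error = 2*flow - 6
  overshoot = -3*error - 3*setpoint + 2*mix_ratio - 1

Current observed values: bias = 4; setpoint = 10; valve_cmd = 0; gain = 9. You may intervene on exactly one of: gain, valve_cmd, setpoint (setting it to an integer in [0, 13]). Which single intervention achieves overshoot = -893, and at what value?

set gain = 10

Intervening on gain: with other inputs at their observed values, overshoot = -78*gain - 113. Solving for -893 gives gain = 10, within [0, 13].
Intervening on valve_cmd: overshoot = 52*valve_cmd - 815. Reaching -893 requires valve_cmd = -3/2, not an integer.
Intervening on setpoint: overshoot = -3*setpoint - 785. Reaching -893 requires setpoint = 36, outside [0, 13].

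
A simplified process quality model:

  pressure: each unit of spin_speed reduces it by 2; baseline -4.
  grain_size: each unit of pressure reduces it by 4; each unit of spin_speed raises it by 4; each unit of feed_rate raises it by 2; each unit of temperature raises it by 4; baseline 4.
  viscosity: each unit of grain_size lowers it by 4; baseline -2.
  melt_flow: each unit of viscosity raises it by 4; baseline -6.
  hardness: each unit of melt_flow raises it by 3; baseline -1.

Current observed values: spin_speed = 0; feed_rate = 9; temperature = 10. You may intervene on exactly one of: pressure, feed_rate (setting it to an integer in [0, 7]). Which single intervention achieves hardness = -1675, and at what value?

Intervening on pressure: with other inputs at their observed values, hardness = 192*pressure - 3019. Solving for -1675 gives pressure = 7, within [0, 7].
Intervening on feed_rate: hardness = -96*feed_rate - 2923. Reaching -1675 requires feed_rate = -13, outside [0, 7].

set pressure = 7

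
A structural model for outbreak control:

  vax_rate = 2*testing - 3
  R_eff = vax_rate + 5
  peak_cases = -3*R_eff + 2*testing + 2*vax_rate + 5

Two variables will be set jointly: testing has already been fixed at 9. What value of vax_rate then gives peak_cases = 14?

With testing held at 9:
Intervening on vax_rate fixes its value directly, overriding its dependence on testing.
Substituting into the peak_cases equation gives peak_cases = -vax_rate + 8.
Solve -vax_rate + 8 = 14: vax_rate = (14 - 8) / -1 = -6.

vax_rate = -6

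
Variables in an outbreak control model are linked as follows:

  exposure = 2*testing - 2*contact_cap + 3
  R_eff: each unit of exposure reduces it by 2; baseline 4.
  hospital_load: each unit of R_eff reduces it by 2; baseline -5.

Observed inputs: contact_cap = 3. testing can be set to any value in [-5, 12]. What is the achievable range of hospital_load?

-65 to 71

Substituting into the exposure equation gives exposure = 2*testing - 3.
Substituting into the R_eff equation gives R_eff = -4*testing + 10.
hospital_load becomes 8*testing - 25.
Linear in testing, so extremes are at the endpoints: testing = -5 gives hospital_load = -65; testing = 12 gives hospital_load = 71.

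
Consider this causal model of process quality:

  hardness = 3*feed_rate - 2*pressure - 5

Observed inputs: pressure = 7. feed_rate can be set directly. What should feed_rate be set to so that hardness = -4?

feed_rate = 5

Substituting into the hardness equation gives hardness = 3*feed_rate - 19.
Solve 3*feed_rate - 19 = -4: feed_rate = (-4 + 19) / 3 = 5.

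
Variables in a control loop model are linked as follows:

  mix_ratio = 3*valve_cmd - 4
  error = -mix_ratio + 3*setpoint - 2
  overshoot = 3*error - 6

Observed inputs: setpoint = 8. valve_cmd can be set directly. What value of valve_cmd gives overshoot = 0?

valve_cmd = 8

Substituting into the error equation gives error = -3*valve_cmd + 26.
Substituting into the overshoot equation gives overshoot = -9*valve_cmd + 72.
Solve -9*valve_cmd + 72 = 0: valve_cmd = (0 - 72) / -9 = 8.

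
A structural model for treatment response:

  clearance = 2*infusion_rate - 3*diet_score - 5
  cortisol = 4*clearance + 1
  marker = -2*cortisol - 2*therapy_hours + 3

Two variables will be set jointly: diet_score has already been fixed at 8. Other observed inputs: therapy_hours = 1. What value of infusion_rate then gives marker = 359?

infusion_rate = -8

With diet_score held at 8:
Substituting into the clearance equation gives clearance = 2*infusion_rate - 29.
Substituting into the cortisol equation gives cortisol = 8*infusion_rate - 115.
Substituting into the marker equation gives marker = -16*infusion_rate + 231.
Solve -16*infusion_rate + 231 = 359: infusion_rate = (359 - 231) / -16 = -8.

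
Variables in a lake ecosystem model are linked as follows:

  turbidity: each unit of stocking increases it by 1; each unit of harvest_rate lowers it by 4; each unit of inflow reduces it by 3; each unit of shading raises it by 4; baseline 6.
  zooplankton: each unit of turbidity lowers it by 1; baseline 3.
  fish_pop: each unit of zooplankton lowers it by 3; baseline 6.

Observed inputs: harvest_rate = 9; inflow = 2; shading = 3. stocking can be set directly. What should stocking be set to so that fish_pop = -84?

stocking = -3

Substituting into the turbidity equation gives turbidity = stocking - 24.
Substituting into the zooplankton equation gives zooplankton = -stocking + 27.
Substituting into the fish_pop equation gives fish_pop = 3*stocking - 75.
Solve 3*stocking - 75 = -84: stocking = (-84 + 75) / 3 = -3.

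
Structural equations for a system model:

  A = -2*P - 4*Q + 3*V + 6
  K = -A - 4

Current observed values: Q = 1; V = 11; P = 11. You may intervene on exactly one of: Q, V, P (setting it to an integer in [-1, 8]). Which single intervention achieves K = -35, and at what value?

set P = 2

Intervening on Q: K = 4*Q - 21. Reaching -35 requires Q = -7/2, not an integer.
Intervening on V: K = -3*V + 16. Reaching -35 requires V = 17, outside [-1, 8].
Intervening on P: with other inputs at their observed values, K = 2*P - 39. Solving for -35 gives P = 2, within [-1, 8].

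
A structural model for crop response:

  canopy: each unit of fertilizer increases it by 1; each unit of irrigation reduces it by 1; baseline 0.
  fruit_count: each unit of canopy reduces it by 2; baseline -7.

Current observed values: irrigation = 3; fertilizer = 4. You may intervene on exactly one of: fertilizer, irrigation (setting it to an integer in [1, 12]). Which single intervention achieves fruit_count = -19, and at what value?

Intervening on fertilizer: with other inputs at their observed values, fruit_count = -2*fertilizer - 1. Solving for -19 gives fertilizer = 9, within [1, 12].
Intervening on irrigation: fruit_count = 2*irrigation - 15. Reaching -19 requires irrigation = -2, outside [1, 12].

set fertilizer = 9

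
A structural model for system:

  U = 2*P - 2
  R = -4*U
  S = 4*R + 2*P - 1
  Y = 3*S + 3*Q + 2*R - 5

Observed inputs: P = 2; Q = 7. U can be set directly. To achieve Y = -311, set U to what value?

Intervening on U fixes its value directly, overriding its dependence on P.
Substituting into the S equation gives S = -16*U + 3.
This gives Y = -56*U + 25.
Solve -56*U + 25 = -311: U = (-311 - 25) / -56 = 6.

U = 6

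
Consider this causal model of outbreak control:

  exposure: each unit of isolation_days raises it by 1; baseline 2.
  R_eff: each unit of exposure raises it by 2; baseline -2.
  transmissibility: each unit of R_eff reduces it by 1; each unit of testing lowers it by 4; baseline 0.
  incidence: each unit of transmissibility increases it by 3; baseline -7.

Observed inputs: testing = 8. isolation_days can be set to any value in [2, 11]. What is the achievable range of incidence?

Substituting into the R_eff equation gives R_eff = 2*isolation_days + 2.
Substituting into the transmissibility equation gives transmissibility = -2*isolation_days - 34.
Substituting into the incidence equation gives incidence = -6*isolation_days - 109.
Linear in isolation_days, so extremes are at the endpoints: isolation_days = 2 gives incidence = -121; isolation_days = 11 gives incidence = -175.

-175 to -121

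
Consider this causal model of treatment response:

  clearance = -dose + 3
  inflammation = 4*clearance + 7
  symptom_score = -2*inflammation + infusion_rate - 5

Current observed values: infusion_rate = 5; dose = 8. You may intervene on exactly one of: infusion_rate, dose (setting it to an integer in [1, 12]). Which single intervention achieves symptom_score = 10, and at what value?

Intervening on infusion_rate: symptom_score = infusion_rate + 21. Reaching 10 requires infusion_rate = -11, outside [1, 12].
Intervening on dose: with other inputs at their observed values, symptom_score = 8*dose - 38. Solving for 10 gives dose = 6, within [1, 12].

set dose = 6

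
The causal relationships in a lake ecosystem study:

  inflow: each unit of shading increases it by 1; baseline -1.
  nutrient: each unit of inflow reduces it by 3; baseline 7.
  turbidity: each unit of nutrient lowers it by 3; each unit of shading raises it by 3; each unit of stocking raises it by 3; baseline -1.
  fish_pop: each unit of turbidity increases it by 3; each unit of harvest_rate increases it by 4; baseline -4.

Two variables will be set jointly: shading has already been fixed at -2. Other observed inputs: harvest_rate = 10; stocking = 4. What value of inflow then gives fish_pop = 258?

With shading held at -2:
Intervening on inflow fixes its value directly, overriding its dependence on shading.
Substituting into the turbidity equation gives turbidity = 9*inflow - 16.
This gives fish_pop = 27*inflow - 12.
Solve 27*inflow - 12 = 258: inflow = (258 + 12) / 27 = 10.

inflow = 10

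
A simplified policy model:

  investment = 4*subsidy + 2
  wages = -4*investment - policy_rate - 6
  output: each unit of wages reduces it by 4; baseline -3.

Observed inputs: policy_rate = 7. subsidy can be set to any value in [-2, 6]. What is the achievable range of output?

Substituting into the wages equation gives wages = -16*subsidy - 21.
output becomes 64*subsidy + 81.
Linear in subsidy, so extremes are at the endpoints: subsidy = -2 gives output = -47; subsidy = 6 gives output = 465.

-47 to 465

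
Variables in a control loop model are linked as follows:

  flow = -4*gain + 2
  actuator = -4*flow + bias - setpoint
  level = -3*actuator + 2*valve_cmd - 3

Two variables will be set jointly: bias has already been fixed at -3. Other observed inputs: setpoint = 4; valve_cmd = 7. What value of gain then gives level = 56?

With bias held at -3:
Substituting into the actuator equation gives actuator = 16*gain - 15.
Substituting into the level equation gives level = -48*gain + 56.
Solve -48*gain + 56 = 56: gain = (56 - 56) / -48 = 0.

gain = 0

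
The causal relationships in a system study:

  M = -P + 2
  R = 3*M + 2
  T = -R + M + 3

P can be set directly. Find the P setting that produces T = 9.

P = 6

Substituting into the R equation gives R = -3*P + 8.
This gives T = 2*P - 3.
Solve 2*P - 3 = 9: P = (9 + 3) / 2 = 6.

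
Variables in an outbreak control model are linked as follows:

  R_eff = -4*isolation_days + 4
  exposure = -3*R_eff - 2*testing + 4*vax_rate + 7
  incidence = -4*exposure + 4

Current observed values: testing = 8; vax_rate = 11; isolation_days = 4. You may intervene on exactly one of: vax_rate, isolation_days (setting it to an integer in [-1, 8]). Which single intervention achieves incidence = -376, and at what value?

set isolation_days = 6

Intervening on vax_rate: incidence = -16*vax_rate - 104. Reaching -376 requires vax_rate = 17, outside [-1, 8].
Intervening on isolation_days: with other inputs at their observed values, incidence = -48*isolation_days - 88. Solving for -376 gives isolation_days = 6, within [-1, 8].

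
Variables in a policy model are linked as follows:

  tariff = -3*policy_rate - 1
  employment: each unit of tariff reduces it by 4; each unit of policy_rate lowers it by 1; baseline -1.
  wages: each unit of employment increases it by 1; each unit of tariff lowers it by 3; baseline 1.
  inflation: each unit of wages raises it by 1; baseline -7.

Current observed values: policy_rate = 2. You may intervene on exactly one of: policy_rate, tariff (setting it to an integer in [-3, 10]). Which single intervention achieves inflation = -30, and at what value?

Intervening on policy_rate: inflation = 20*policy_rate. Reaching -30 requires policy_rate = -3/2, not an integer.
Intervening on tariff: with other inputs at their observed values, inflation = -7*tariff - 9. Solving for -30 gives tariff = 3, within [-3, 10].

set tariff = 3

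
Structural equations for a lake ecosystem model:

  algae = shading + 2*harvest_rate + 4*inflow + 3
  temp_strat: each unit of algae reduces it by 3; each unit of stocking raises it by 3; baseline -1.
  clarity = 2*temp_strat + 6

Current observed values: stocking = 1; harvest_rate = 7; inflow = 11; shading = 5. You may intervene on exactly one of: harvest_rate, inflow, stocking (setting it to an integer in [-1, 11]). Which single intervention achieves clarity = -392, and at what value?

set stocking = 0

Intervening on harvest_rate: clarity = -12*harvest_rate - 302. Reaching -392 requires harvest_rate = 15/2, not an integer.
Intervening on inflow: clarity = -24*inflow - 122. Reaching -392 requires inflow = 45/4, not an integer.
Intervening on stocking: with other inputs at their observed values, clarity = 6*stocking - 392. Solving for -392 gives stocking = 0, within [-1, 11].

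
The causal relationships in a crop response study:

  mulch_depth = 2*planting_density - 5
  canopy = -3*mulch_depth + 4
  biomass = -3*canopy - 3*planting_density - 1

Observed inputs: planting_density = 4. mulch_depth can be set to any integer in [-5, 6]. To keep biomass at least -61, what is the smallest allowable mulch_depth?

mulch_depth = -4

Intervening on mulch_depth fixes its value directly, overriding its dependence on planting_density.
Substituting into the biomass equation gives biomass = 9*mulch_depth - 25.
Require 9*mulch_depth - 25 ≥ -61, so mulch_depth ≥ -4.
The smallest integer in [-5, 6] satisfying this is -4.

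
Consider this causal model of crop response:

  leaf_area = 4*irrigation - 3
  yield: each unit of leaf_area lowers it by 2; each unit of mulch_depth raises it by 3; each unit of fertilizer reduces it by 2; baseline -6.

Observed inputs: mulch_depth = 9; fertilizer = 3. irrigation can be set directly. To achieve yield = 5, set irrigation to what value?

irrigation = 2

Substituting into the yield equation gives yield = -8*irrigation + 21.
Solve -8*irrigation + 21 = 5: irrigation = (5 - 21) / -8 = 2.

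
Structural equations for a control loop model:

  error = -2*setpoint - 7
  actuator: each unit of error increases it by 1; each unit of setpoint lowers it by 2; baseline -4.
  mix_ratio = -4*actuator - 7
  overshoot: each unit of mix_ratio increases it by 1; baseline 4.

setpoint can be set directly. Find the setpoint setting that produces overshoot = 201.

Substituting into the actuator equation gives actuator = -4*setpoint - 11.
So mix_ratio = 16*setpoint + 37.
Substituting into the overshoot equation gives overshoot = 16*setpoint + 41.
Solve 16*setpoint + 41 = 201: setpoint = (201 - 41) / 16 = 10.

setpoint = 10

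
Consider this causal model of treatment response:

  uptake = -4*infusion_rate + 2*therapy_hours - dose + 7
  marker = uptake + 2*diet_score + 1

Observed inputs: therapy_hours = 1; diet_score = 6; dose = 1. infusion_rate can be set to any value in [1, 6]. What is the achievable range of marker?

Substituting into the uptake equation gives uptake = -4*infusion_rate + 8.
Substituting into the marker equation gives marker = -4*infusion_rate + 21.
Linear in infusion_rate, so extremes are at the endpoints: infusion_rate = 1 gives marker = 17; infusion_rate = 6 gives marker = -3.

-3 to 17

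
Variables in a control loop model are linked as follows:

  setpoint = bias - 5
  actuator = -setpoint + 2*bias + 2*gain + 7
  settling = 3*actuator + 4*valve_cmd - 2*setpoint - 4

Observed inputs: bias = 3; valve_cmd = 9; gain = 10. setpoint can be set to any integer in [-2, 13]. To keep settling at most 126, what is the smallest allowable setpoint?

setpoint = 1

Intervening on setpoint fixes its value directly, overriding its dependence on bias.
Substituting into the actuator equation gives actuator = -setpoint + 33.
Substituting into the settling equation gives settling = -5*setpoint + 131.
Require -5*setpoint + 131 ≤ 126, so setpoint ≥ 1.
The smallest integer in [-2, 13] satisfying this is 1.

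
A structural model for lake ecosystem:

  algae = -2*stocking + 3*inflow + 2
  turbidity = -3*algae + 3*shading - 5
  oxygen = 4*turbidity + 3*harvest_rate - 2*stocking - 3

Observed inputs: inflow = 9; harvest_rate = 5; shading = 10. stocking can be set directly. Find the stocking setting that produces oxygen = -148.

stocking = 4

Substituting into the algae equation gives algae = -2*stocking + 29.
So turbidity = 6*stocking - 62.
Substituting into the oxygen equation gives oxygen = 22*stocking - 236.
Solve 22*stocking - 236 = -148: stocking = (-148 + 236) / 22 = 4.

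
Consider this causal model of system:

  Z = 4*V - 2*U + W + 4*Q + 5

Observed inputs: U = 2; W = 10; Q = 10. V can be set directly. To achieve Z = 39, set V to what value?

Substituting into the Z equation gives Z = 4*V + 51.
Solve 4*V + 51 = 39: V = (39 - 51) / 4 = -3.

V = -3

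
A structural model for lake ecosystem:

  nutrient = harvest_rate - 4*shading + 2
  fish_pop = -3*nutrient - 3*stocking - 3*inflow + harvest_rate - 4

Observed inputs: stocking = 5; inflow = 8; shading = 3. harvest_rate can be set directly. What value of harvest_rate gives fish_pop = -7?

harvest_rate = -3

Substituting into the nutrient equation gives nutrient = harvest_rate - 10.
So fish_pop = -2*harvest_rate - 13.
Solve -2*harvest_rate - 13 = -7: harvest_rate = (-7 + 13) / -2 = -3.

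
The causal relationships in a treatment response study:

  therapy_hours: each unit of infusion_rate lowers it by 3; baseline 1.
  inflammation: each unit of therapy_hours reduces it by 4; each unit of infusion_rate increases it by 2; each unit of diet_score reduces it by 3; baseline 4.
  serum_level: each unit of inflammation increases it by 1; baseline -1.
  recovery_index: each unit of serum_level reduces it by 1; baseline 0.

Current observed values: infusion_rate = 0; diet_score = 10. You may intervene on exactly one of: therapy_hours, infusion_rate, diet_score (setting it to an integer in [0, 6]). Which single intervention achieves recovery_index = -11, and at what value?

Intervening on therapy_hours: recovery_index = 4*therapy_hours + 27. Reaching -11 requires therapy_hours = -19/2, not an integer.
Intervening on infusion_rate: with other inputs at their observed values, recovery_index = -14*infusion_rate + 31. Solving for -11 gives infusion_rate = 3, within [0, 6].
Intervening on diet_score: recovery_index = 3*diet_score + 1. Reaching -11 requires diet_score = -4, outside [0, 6].

set infusion_rate = 3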